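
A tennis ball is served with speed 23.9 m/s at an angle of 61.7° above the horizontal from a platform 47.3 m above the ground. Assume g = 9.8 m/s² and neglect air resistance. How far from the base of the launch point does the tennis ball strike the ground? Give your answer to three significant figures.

67.1 m

Components: v_x = 23.9 cos 61.7° = 11.33 m/s, v_y = 23.9 sin 61.7° = 21.04 m/s.
Vertical: 0 = 47.3 + 21.04 t − ½(9.8) t² ⇒ 4.900 t² − 21.04 t − 47.3 = 0.
t = [21.04 + √(442.7 + 927.1)] / 9.800 = 5.924 s.
Horizontal: R = v_x · t = 11.33 × 5.924 = 67.1 m.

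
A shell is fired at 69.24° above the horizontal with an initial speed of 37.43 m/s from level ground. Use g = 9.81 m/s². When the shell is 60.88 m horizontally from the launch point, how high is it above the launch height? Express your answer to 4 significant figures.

v_x = 37.43 cos 69.24° = 13.267 m/s, v_y0 = 37.43 sin 69.24° = 35.000 m/s.
Time to reach x = 60.88 m: t = x / v_x = 60.88 / 13.267 = 4.5888 s.
y = v_y0 t − ½ g t² = 35.000×4.5888 − 4.905×4.5888² = 57.32 m.

57.32 m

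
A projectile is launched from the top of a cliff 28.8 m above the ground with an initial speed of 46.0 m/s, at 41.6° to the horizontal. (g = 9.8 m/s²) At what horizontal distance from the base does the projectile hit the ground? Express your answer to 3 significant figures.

243 m

Components: v_x = 46.0 cos 41.6° = 34.40 m/s, v_y = 46.0 sin 41.6° = 30.54 m/s.
Vertical: 0 = 28.8 + 30.54 t − ½(9.8) t² ⇒ 4.900 t² − 30.54 t − 28.8 = 0.
t = [30.54 + √(932.7 + 564.5)] / 9.800 = 7.065 s.
Horizontal: R = v_x · t = 34.40 × 7.065 = 243 m.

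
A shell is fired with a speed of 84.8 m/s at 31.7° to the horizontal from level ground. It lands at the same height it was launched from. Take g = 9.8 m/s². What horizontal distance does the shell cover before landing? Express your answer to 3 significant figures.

656 m

Components: v_x = 84.8 cos 31.7° = 72.15 m/s, v_y = 84.8 sin 31.7° = 44.56 m/s.
Time of flight (same landing height): t = 2 v_y / g = 2 × 44.56 / 9.8 = 9.094 s.
Range: R = v_x · t = 72.15 × 9.094 = 656 m.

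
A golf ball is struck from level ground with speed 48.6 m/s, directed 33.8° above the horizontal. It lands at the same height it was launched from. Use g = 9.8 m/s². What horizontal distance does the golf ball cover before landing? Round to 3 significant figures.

For level ground, R = v₀² sin(2θ) / g.
sin(2 × 33.8°) = sin 67.60° = 0.9245.
R = (48.6)² × 0.9245 / 9.8 = 223 m.

223 m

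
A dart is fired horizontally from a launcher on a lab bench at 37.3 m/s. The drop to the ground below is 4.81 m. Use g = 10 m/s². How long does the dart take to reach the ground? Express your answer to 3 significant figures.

0.981 s

The horizontal speed doesn't affect the fall. With v_y0 = 0, h = ½ g t².
t = √(2 × 4.81 / 10) = √0.9620 = 0.981 s.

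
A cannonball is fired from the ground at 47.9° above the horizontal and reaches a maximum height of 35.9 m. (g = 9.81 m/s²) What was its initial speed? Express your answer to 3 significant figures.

35.8 m/s

At maximum height v_y = 0, so (v₀ sin θ)² = 2 g H.
v₀ sin 47.9° = √(2 × 9.81 × 35.9) = 26.54 m/s.
v₀ = 26.54 / sin 47.9° = 26.54 / 0.7420 = 35.8 m/s.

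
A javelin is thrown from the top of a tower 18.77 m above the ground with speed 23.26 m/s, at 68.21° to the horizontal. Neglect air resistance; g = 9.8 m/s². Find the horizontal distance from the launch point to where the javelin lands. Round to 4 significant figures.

44.48 m

Components: v_x = 23.26 cos 68.21° = 8.6342 m/s, v_y = 23.26 sin 68.21° = 21.598 m/s.
Vertical: 0 = 18.77 + 21.598 t − ½(9.8) t² ⇒ 4.900 t² − 21.598 t − 18.77 = 0.
t = [21.598 + √(466.47 + 367.89)] / 9.800 = 5.1514 s.
Horizontal: R = v_x · t = 8.6342 × 5.1514 = 44.48 m.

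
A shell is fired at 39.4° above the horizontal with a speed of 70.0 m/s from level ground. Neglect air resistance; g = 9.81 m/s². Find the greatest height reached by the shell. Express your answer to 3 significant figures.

Vertical component of launch velocity: v_y = 70.0 sin 39.4° = 44.43 m/s.
At the highest point the vertical velocity is zero, so v_y² = 2 g h_max.
h_max = (44.43)² / (2 × 9.81) = 1974 / 19.62 = 101 m.

101 m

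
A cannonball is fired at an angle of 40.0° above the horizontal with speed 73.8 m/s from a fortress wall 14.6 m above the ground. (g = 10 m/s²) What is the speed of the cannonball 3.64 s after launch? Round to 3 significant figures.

57.6 m/s

v_x = 73.8 cos 40.0° = 56.53 m/s (constant).
v_y(t) = 73.8 sin 40.0° − g t = 47.44 − 10 × 3.64 = 11.04 m/s.
Speed = √(v_x² + v_y²) = √(3196 + 121.9) = 57.6 m/s.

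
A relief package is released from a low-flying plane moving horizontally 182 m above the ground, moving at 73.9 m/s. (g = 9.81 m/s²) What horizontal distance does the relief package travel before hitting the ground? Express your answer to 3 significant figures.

Initial vertical velocity is zero, so the fall time comes from h = ½ g t²: t = √(2 × 182 / 9.81) = 6.091 s.
Horizontal motion is uniform at 73.9 m/s, so x = 73.9 × 6.091 = 450 m.

450 m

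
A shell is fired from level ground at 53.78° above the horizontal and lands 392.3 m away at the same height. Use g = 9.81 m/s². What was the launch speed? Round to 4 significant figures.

63.53 m/s

On level ground, R = v₀² sin(2θ) / g, so v₀ = √(R g / sin 2θ).
sin(2 × 53.78°) = 0.9534.
v₀ = √(392.3 × 9.81 / 0.9534) = √4036.6 = 63.53 m/s.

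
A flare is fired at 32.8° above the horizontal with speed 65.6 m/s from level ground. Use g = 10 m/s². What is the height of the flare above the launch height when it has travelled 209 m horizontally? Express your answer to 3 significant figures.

62.9 m

v_x = 65.6 cos 32.8° = 55.14 m/s, v_y0 = 65.6 sin 32.8° = 35.54 m/s.
Time to reach x = 209 m: t = x / v_x = 209 / 55.14 = 3.790 s.
y = v_y0 t − ½ g t² = 35.54×3.790 − 5.000×3.790² = 62.9 m.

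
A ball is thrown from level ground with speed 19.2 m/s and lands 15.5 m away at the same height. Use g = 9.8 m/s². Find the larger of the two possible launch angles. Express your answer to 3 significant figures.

Level-ground range: R = v₀² sin(2θ)/g ⇒ sin 2θ = R g / v₀² = 15.5×9.8/19.2² = 0.4121.
2θ = arcsin(0.4121) = 24.34° or 180° − 24.34° = 155.66°.
So θ = 12.2° or θ = 77.8°.

77.8°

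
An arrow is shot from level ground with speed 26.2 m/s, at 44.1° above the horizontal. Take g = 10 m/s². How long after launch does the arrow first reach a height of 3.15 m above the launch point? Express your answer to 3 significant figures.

0.182 s

v_y0 = 26.2 sin 44.1° = 18.23 m/s.
Set y = v_y0 t − ½ g t² = 3.15: 5.000 t² − 18.23 t + 3.15 = 0.
t = [18.23 ± √(332.3 − 63.00)] / 10 = (18.23 ± 16.41) / 10, giving t = 0.182 s or t = 3.46 s.
The arrow is on the way up at the first time, so t = 0.182 s.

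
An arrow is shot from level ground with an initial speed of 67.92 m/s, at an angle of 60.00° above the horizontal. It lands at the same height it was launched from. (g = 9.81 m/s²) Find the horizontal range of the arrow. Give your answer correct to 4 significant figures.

Components: v_x = 67.92 cos 60.00° = 33.960 m/s, v_y = 67.92 sin 60.00° = 58.820 m/s.
Time of flight (same landing height): t = 2 v_y / g = 2 × 58.820 / 9.81 = 11.992 s.
Range: R = v_x · t = 33.960 × 11.992 = 407.2 m.

407.2 m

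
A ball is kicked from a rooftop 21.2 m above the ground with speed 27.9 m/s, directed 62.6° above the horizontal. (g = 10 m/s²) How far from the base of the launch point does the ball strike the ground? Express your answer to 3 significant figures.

73.2 m

Components: v_x = 27.9 cos 62.6° = 12.84 m/s, v_y = 27.9 sin 62.6° = 24.77 m/s.
Vertical: 0 = 21.2 + 24.77 t − ½(10) t² ⇒ 5.000 t² − 24.77 t − 21.2 = 0.
t = [24.77 + √(613.6 + 424.0)] / 10.00 = 5.698 s.
Horizontal: R = v_x · t = 12.84 × 5.698 = 73.2 m.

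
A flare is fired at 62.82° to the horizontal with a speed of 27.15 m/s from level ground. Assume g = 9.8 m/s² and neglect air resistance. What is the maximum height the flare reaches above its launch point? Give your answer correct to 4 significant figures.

Vertical component of launch velocity: v_y = 27.15 sin 62.82° = 24.152 m/s.
At the highest point the vertical velocity is zero, so v_y² = 2 g h_max.
h_max = (24.152)² / (2 × 9.8) = 583.32 / 19.60 = 29.76 m.

29.76 m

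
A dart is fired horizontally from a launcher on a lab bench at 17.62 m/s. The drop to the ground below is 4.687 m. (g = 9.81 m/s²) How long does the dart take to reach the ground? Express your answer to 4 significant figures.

0.9775 s

The horizontal speed doesn't affect the fall. With v_y0 = 0, h = ½ g t².
t = √(2 × 4.687 / 9.81) = √0.95556 = 0.9775 s.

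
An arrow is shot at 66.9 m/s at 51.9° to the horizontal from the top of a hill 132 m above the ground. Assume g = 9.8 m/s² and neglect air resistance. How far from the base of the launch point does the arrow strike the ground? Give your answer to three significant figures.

530 m

Components: v_x = 66.9 cos 51.9° = 41.28 m/s, v_y = 66.9 sin 51.9° = 52.65 m/s.
Vertical: 0 = 132 + 52.65 t − ½(9.8) t² ⇒ 4.900 t² − 52.65 t − 132 = 0.
t = [52.65 + √(2772 + 2587)] / 9.800 = 12.84 s.
Horizontal: R = v_x · t = 41.28 × 12.84 = 530 m.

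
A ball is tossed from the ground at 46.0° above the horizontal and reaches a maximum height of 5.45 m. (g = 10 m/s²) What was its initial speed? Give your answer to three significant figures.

At maximum height v_y = 0, so (v₀ sin θ)² = 2 g H.
v₀ sin 46.0° = √(2 × 10 × 5.45) = 10.44 m/s.
v₀ = 10.44 / sin 46.0° = 10.44 / 0.7193 = 14.5 m/s.

14.5 m/s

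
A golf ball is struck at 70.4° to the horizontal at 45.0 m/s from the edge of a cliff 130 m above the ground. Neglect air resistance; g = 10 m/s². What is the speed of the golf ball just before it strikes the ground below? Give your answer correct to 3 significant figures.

68.0 m/s

v_x = 45.0 cos 70.4° = 15.10 m/s is unchanged throughout.
For the vertical component, v_y² = v_y0² + 2 g h = (42.39)² + 2×10×130 = 4397, so |v_y| = 66.31 m/s.
Impact speed = √(v_x² + v_y²) = √(228.0 + 4397) = 68.0 m/s.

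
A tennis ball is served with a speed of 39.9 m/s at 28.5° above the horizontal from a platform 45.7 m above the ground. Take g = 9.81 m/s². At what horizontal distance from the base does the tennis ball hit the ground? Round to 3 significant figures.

195 m

Components: v_x = 39.9 cos 28.5° = 35.06 m/s, v_y = 39.9 sin 28.5° = 19.04 m/s.
Vertical: 0 = 45.7 + 19.04 t − ½(9.81) t² ⇒ 4.905 t² − 19.04 t − 45.7 = 0.
t = [19.04 + √(362.5 + 896.6)] / 9.810 = 5.558 s.
Horizontal: R = v_x · t = 35.06 × 5.558 = 195 m.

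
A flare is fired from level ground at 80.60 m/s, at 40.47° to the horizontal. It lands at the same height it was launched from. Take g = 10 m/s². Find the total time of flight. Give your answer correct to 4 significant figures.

Vertical component: v_y = 80.60 sin 40.47° = 52.313 m/s.
For a projectile landing at launch height, time of flight is t = 2 v_y / g = 2 × 52.313 / 10 = 10.46 s.

10.46 s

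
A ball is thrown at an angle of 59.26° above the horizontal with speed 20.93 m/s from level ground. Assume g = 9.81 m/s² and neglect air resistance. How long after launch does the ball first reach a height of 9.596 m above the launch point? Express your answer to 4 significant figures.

v_y0 = 20.93 sin 59.26° = 17.989 m/s.
Set y = v_y0 t − ½ g t² = 9.596: 4.905 t² − 17.989 t + 9.596 = 0.
t = [17.989 ± √(323.60 − 188.27)] / 9.81 = (17.989 ± 11.633) / 9.81, giving t = 0.6479 s or t = 3.020 s.
The ball is on the way up at the first time, so t = 0.6479 s.

0.6479 s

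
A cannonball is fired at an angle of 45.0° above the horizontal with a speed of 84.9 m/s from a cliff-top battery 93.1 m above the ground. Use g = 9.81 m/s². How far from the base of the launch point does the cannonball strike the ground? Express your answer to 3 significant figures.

Components: v_x = 84.9 cos 45.0° = 60.03 m/s, v_y = 84.9 sin 45.0° = 60.03 m/s.
Vertical: 0 = 93.1 + 60.03 t − ½(9.81) t² ⇒ 4.905 t² − 60.03 t − 93.1 = 0.
t = [60.03 + √(3604 + 1827)] / 9.810 = 13.63 s.
Horizontal: R = v_x · t = 60.03 × 13.63 = 818 m.

818 m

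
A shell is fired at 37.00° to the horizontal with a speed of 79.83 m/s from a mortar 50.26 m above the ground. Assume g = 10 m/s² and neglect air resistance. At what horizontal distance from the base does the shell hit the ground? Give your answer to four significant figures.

Components: v_x = 79.83 cos 37.00° = 63.755 m/s, v_y = 79.83 sin 37.00° = 48.043 m/s.
Vertical: 0 = 50.26 + 48.043 t − ½(10) t² ⇒ 5.000 t² − 48.043 t − 50.26 = 0.
t = [48.043 + √(2308.1 + 1005.2)] / 10.00 = 10.560 s.
Horizontal: R = v_x · t = 63.755 × 10.560 = 673.3 m.

673.3 m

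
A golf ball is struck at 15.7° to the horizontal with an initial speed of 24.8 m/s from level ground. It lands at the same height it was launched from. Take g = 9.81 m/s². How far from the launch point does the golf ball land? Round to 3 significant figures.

32.7 m

For level ground, R = v₀² sin(2θ) / g.
sin(2 × 15.7°) = sin 31.40° = 0.5210.
R = (24.8)² × 0.5210 / 9.81 = 32.7 m.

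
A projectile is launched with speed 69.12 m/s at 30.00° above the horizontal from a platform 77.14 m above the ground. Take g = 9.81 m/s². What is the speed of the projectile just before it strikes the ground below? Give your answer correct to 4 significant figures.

v_x = 69.12 cos 30.00° = 59.860 m/s is unchanged throughout.
For the vertical component, v_y² = v_y0² + 2 g h = (34.560)² + 2×9.81×77.14 = 2707.9, so |v_y| = 52.037 m/s.
Impact speed = √(v_x² + v_y²) = √(3583.2 + 2707.9) = 79.32 m/s.

79.32 m/s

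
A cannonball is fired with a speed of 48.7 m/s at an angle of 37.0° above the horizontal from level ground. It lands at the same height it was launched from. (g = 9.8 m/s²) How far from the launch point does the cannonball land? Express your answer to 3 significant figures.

233 m

Components: v_x = 48.7 cos 37.0° = 38.89 m/s, v_y = 48.7 sin 37.0° = 29.31 m/s.
Time of flight (same landing height): t = 2 v_y / g = 2 × 29.31 / 9.8 = 5.982 s.
Range: R = v_x · t = 38.89 × 5.982 = 233 m.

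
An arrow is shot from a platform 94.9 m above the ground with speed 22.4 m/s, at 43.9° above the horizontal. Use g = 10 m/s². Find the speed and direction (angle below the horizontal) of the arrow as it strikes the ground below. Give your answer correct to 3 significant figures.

v_x = 22.4 cos 43.9° = 16.14 m/s (constant).
|v_y| at impact = √((15.53)² + 2×10×94.9) = 46.25 m/s.
Speed = √(16.14² + 46.25²) = 49.0 m/s; angle = arctan(46.25/16.14) = 70.8° below horizontal.

49.0 m/s at 70.8° below the horizontal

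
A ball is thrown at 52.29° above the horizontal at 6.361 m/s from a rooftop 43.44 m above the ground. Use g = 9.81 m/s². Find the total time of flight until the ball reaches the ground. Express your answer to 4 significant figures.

3.533 s

Vertical component: v_y = 6.361 sin 52.29° = 5.0323 m/s.
Taking up as positive with launch at y = 43.44 m, landing at y = 0: 0 = 43.44 + 5.0323 t − ½(9.81) t².
Solving 4.905 t² − 5.0323 t − 43.44 = 0 gives t = [5.0323 + √(5.0323² + 4·4.905·43.44)] / 9.810 = 3.533 s.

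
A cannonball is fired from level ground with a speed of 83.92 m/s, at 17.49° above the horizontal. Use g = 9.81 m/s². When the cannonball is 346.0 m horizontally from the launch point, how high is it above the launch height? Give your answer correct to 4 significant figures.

17.37 m

v_x = 83.92 cos 17.49° = 80.040 m/s, v_y0 = 83.92 sin 17.49° = 25.221 m/s.
Time to reach x = 346.0 m: t = x / v_x = 346.0 / 80.040 = 4.3228 s.
y = v_y0 t − ½ g t² = 25.221×4.3228 − 4.905×4.3228² = 17.37 m.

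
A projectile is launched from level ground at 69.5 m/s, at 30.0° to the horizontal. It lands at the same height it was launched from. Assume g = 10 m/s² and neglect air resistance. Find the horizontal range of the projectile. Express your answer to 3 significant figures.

418 m

Components: v_x = 69.5 cos 30.0° = 60.19 m/s, v_y = 69.5 sin 30.0° = 34.75 m/s.
Time of flight (same landing height): t = 2 v_y / g = 2 × 34.75 / 10 = 6.950 s.
Range: R = v_x · t = 60.19 × 6.950 = 418 m.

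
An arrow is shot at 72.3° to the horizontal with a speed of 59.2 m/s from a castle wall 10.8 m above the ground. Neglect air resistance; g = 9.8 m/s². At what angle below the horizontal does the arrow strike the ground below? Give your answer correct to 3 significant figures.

72.8°

v_x = 59.2 cos 72.3° = 18.00 m/s.
At impact |v_y| = √(v_y0² + 2 g h) = √(56.40² + 2×9.8×10.8) = 58.25 m/s.
Angle below horizontal = arctan(|v_y| / v_x) = arctan(58.25 / 18.00) = 72.8°.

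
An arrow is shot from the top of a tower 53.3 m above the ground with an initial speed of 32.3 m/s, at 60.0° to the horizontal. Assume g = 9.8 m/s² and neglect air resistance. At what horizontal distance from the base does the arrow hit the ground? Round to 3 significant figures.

117 m

Components: v_x = 32.3 cos 60.0° = 16.15 m/s, v_y = 32.3 sin 60.0° = 27.97 m/s.
Vertical: 0 = 53.3 + 27.97 t − ½(9.8) t² ⇒ 4.900 t² − 27.97 t − 53.3 = 0.
t = [27.97 + √(782.3 + 1045)] / 9.800 = 7.216 s.
Horizontal: R = v_x · t = 16.15 × 7.216 = 117 m.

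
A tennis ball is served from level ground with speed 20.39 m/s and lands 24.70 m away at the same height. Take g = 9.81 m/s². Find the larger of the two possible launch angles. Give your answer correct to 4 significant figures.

72.18°

Level-ground range: R = v₀² sin(2θ)/g ⇒ sin 2θ = R g / v₀² = 24.70×9.81/20.39² = 0.5828.
2θ = arcsin(0.5828) = 35.648° or 180° − 35.648° = 144.352°.
So θ = 17.82° or θ = 72.18°.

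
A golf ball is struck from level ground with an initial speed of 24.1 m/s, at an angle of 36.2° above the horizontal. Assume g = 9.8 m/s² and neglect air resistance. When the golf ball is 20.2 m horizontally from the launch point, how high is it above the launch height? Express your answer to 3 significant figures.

9.50 m

v_x = 24.1 cos 36.2° = 19.45 m/s, v_y0 = 24.1 sin 36.2° = 14.23 m/s.
Time to reach x = 20.2 m: t = x / v_x = 20.2 / 19.45 = 1.039 s.
y = v_y0 t − ½ g t² = 14.23×1.039 − 4.900×1.039² = 9.50 m.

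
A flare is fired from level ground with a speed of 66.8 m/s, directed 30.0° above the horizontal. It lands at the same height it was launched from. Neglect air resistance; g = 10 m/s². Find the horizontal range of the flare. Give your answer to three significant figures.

Components: v_x = 66.8 cos 30.0° = 57.85 m/s, v_y = 66.8 sin 30.0° = 33.40 m/s.
Time of flight (same landing height): t = 2 v_y / g = 2 × 33.40 / 10 = 6.680 s.
Range: R = v_x · t = 57.85 × 6.680 = 386 m.

386 m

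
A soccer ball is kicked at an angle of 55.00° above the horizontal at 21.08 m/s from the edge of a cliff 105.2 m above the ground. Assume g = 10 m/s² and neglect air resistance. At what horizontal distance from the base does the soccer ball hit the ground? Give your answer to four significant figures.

80.14 m

Components: v_x = 21.08 cos 55.00° = 12.091 m/s, v_y = 21.08 sin 55.00° = 17.268 m/s.
Vertical: 0 = 105.2 + 17.268 t − ½(10) t² ⇒ 5.000 t² − 17.268 t − 105.2 = 0.
t = [17.268 + √(298.18 + 2104.0)] / 10.00 = 6.6280 s.
Horizontal: R = v_x · t = 12.091 × 6.6280 = 80.14 m.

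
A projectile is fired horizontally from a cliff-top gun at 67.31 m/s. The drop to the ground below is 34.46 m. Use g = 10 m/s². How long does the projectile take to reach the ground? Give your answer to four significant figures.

2.625 s

The horizontal speed doesn't affect the fall. With v_y0 = 0, h = ½ g t².
t = √(2 × 34.46 / 10) = √6.8920 = 2.625 s.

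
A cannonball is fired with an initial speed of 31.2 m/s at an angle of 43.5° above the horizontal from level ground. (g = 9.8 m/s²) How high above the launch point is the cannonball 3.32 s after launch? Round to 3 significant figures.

v_y0 = 31.2 sin 43.5° = 21.48 m/s.
y(t) = v_y0 t − ½ g t² = 21.48×3.32 − 4.900×3.32² = 17.3 m.

17.3 m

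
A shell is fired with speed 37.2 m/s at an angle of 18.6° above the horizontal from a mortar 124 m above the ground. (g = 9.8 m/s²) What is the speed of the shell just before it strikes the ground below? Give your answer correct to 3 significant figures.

v_x = 37.2 cos 18.6° = 35.26 m/s is unchanged throughout.
For the vertical component, v_y² = v_y0² + 2 g h = (11.87)² + 2×9.8×124 = 2571, so |v_y| = 50.71 m/s.
Impact speed = √(v_x² + v_y²) = √(1243 + 2571) = 61.8 m/s.

61.8 m/s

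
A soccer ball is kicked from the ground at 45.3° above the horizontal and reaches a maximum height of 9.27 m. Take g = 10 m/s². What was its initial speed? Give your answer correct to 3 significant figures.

19.2 m/s

At maximum height v_y = 0, so (v₀ sin θ)² = 2 g H.
v₀ sin 45.3° = √(2 × 10 × 9.27) = 13.62 m/s.
v₀ = 13.62 / sin 45.3° = 13.62 / 0.7108 = 19.2 m/s.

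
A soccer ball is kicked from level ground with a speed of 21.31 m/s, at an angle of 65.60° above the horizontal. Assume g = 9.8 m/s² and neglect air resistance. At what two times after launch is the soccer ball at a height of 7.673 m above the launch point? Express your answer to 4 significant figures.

0.4455 s and 3.515 s

v_y0 = 21.31 sin 65.60° = 19.407 m/s.
Set y = v_y0 t − ½ g t² = 7.673: 4.900 t² − 19.407 t + 7.673 = 0.
t = [19.407 ± √(376.63 − 150.39)] / 9.8 = (19.407 ± 15.041) / 9.8, giving t = 0.4455 s or t = 3.515 s.
So the soccer ball is at 7.673 m at t = 0.4455 s (rising) and t = 3.515 s (falling).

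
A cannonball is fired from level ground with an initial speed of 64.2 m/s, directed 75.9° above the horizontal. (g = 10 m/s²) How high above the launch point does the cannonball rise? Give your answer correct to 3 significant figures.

Vertical component of launch velocity: v_y = 64.2 sin 75.9° = 62.27 m/s.
At the highest point the vertical velocity is zero, so v_y² = 2 g h_max.
h_max = (62.27)² / (2 × 10) = 3878 / 20.00 = 194 m.

194 m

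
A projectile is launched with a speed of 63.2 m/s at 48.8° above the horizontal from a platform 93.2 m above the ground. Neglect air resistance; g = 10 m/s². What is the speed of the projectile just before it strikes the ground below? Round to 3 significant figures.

v_x = 63.2 cos 48.8° = 41.63 m/s is unchanged throughout.
For the vertical component, v_y² = v_y0² + 2 g h = (47.55)² + 2×10×93.2 = 4125, so |v_y| = 64.23 m/s.
Impact speed = √(v_x² + v_y²) = √(1733 + 4125) = 76.5 m/s.

76.5 m/s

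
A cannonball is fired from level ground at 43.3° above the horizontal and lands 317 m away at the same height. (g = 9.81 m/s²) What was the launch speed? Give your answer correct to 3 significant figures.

55.8 m/s

On level ground, R = v₀² sin(2θ) / g, so v₀ = √(R g / sin 2θ).
sin(2 × 43.3°) = 0.9982.
v₀ = √(317 × 9.81 / 0.9982) = √3115 = 55.8 m/s.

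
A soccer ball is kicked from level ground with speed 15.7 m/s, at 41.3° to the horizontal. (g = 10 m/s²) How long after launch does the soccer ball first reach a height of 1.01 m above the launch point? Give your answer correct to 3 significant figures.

v_y0 = 15.7 sin 41.3° = 10.36 m/s.
Set y = v_y0 t − ½ g t² = 1.01: 5.000 t² − 10.36 t + 1.01 = 0.
t = [10.36 ± √(107.3 − 20.20)] / 10 = (10.36 ± 9.333) / 10, giving t = 0.103 s or t = 1.97 s.
The soccer ball is on the way up at the first time, so t = 0.103 s.

0.103 s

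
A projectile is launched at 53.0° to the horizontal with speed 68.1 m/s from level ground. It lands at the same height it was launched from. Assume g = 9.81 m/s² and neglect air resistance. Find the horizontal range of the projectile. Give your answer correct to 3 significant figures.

Components: v_x = 68.1 cos 53.0° = 40.98 m/s, v_y = 68.1 sin 53.0° = 54.39 m/s.
Time of flight (same landing height): t = 2 v_y / g = 2 × 54.39 / 9.81 = 11.09 s.
Range: R = v_x · t = 40.98 × 11.09 = 454 m.

454 m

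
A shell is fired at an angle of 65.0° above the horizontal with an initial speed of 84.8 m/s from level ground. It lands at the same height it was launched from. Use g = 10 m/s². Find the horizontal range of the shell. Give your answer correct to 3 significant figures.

For level ground, R = v₀² sin(2θ) / g.
sin(2 × 65.0°) = sin 130.0° = 0.7660.
R = (84.8)² × 0.7660 / 10 = 551 m.

551 m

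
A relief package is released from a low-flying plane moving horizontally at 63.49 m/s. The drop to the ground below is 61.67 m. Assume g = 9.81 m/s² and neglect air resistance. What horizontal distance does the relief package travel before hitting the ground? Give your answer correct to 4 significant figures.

225.1 m

Initial vertical velocity is zero, so the fall time comes from h = ½ g t²: t = √(2 × 61.67 / 9.81) = 3.5458 s.
Horizontal motion is uniform at 63.49 m/s, so x = 63.49 × 3.5458 = 225.1 m.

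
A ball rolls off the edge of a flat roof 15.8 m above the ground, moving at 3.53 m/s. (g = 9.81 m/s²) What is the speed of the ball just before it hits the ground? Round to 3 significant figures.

18.0 m/s

Fall time: t = √(2 × 15.8 / 9.81) = 1.795 s.
At impact: v_x = 3.53 m/s (unchanged), v_y = g t = 9.81 × 1.795 = 17.61 m/s.
Speed = √(v_x² + v_y²) = √(12.46 + 310.1) = 18.0 m/s.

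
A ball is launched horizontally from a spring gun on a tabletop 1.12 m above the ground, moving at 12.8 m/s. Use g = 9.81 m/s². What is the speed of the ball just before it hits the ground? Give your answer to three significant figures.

13.6 m/s

Fall time: t = √(2 × 1.12 / 9.81) = 0.4778 s.
At impact: v_x = 12.8 m/s (unchanged), v_y = g t = 9.81 × 0.4778 = 4.687 m/s.
Speed = √(v_x² + v_y²) = √(163.8 + 21.97) = 13.6 m/s.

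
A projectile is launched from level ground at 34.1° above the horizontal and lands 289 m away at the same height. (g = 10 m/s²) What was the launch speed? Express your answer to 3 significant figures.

55.8 m/s

On level ground, R = v₀² sin(2θ) / g, so v₀ = √(R g / sin 2θ).
sin(2 × 34.1°) = 0.9285.
v₀ = √(289 × 10 / 0.9285) = √3113 = 55.8 m/s.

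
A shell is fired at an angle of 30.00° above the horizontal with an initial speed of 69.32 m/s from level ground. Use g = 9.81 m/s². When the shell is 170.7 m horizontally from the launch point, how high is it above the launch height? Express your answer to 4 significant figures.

58.90 m

v_x = 69.32 cos 30.00° = 60.033 m/s, v_y0 = 69.32 sin 30.00° = 34.660 m/s.
Time to reach x = 170.7 m: t = x / v_x = 170.7 / 60.033 = 2.8434 s.
y = v_y0 t − ½ g t² = 34.660×2.8434 − 4.905×2.8434² = 58.90 m.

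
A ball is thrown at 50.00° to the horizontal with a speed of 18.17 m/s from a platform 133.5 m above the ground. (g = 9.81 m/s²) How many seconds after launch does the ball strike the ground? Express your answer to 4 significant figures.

6.825 s

Vertical component: v_y = 18.17 sin 50.00° = 13.919 m/s.
Taking up as positive with launch at y = 133.5 m, landing at y = 0: 0 = 133.5 + 13.919 t − ½(9.81) t².
Solving 4.905 t² − 13.919 t − 133.5 = 0 gives t = [13.919 + √(13.919² + 4·4.905·133.5)] / 9.810 = 6.825 s.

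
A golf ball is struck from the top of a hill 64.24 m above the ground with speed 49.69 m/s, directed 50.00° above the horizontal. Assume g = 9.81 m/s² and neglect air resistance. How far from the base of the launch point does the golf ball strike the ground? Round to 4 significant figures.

293.4 m

Components: v_x = 49.69 cos 50.00° = 31.940 m/s, v_y = 49.69 sin 50.00° = 38.065 m/s.
Vertical: 0 = 64.24 + 38.065 t − ½(9.81) t² ⇒ 4.905 t² − 38.065 t − 64.24 = 0.
t = [38.065 + √(1448.9 + 1260.4)] / 9.810 = 9.1861 s.
Horizontal: R = v_x · t = 31.940 × 9.1861 = 293.4 m.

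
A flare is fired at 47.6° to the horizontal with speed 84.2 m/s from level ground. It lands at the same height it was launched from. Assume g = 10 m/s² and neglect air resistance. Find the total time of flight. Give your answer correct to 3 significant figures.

Vertical component: v_y = 84.2 sin 47.6° = 62.18 m/s.
For a projectile landing at launch height, time of flight is t = 2 v_y / g = 2 × 62.18 / 10 = 12.4 s.

12.4 s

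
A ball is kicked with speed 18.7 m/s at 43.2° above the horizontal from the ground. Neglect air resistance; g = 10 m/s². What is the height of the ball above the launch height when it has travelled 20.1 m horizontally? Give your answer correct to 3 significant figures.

8.00 m

v_x = 18.7 cos 43.2° = 13.63 m/s, v_y0 = 18.7 sin 43.2° = 12.80 m/s.
Time to reach x = 20.1 m: t = x / v_x = 20.1 / 13.63 = 1.475 s.
y = v_y0 t − ½ g t² = 12.80×1.475 − 5.000×1.475² = 8.00 m.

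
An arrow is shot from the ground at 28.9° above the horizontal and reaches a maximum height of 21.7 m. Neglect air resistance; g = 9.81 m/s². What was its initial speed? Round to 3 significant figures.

42.7 m/s

At maximum height v_y = 0, so (v₀ sin θ)² = 2 g H.
v₀ sin 28.9° = √(2 × 9.81 × 21.7) = 20.63 m/s.
v₀ = 20.63 / sin 28.9° = 20.63 / 0.4833 = 42.7 m/s.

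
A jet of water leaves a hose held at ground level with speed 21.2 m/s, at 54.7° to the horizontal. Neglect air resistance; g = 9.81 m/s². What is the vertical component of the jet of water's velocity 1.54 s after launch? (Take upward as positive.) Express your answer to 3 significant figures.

2.19 m/s

Initial vertical component: v_y0 = 21.2 sin 54.7° = 17.30 m/s.
v_y(t) = v_y0 − g t = 17.30 − 9.81 × 1.54 = 2.19 m/s.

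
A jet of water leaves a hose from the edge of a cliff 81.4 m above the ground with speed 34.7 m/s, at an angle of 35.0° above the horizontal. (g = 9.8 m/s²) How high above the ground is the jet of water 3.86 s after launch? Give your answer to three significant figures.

v_y0 = 34.7 sin 35.0° = 19.90 m/s.
y(t) = 81.4 + v_y0 t − ½ g t² = 81.4 + 19.90×3.86 − ½×9.8×3.86² = 85.2 m.

85.2 m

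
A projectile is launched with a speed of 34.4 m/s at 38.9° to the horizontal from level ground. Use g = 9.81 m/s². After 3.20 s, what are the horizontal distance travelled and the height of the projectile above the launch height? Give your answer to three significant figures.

v_x = 34.4 cos 38.9° = 26.77 m/s; v_y0 = 34.4 sin 38.9° = 21.60 m/s.
x = v_x t = 26.77 × 3.20 = 85.7 m.
y = v_y0 t − ½ g t² = 21.60×3.20 − 4.905×3.20² = 18.9 m.

x = 85.7 m, y = 18.9 m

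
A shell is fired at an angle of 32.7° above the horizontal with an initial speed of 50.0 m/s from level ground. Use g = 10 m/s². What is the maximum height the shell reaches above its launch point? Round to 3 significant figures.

Vertical component of launch velocity: v_y = 50.0 sin 32.7° = 27.01 m/s.
At the highest point the vertical velocity is zero, so v_y² = 2 g h_max.
h_max = (27.01)² / (2 × 10) = 729.5 / 20.00 = 36.5 m.

36.5 m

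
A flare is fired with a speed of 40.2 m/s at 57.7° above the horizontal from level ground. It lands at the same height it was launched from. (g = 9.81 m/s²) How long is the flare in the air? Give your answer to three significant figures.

6.93 s

Vertical component: v_y = 40.2 sin 57.7° = 33.98 m/s.
For a projectile landing at launch height, time of flight is t = 2 v_y / g = 2 × 33.98 / 9.81 = 6.93 s.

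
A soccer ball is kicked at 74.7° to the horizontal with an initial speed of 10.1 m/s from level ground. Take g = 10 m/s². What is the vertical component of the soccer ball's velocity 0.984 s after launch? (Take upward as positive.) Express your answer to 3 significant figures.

Initial vertical component: v_y0 = 10.1 sin 74.7° = 9.742 m/s.
v_y(t) = v_y0 − g t = 9.742 − 10 × 0.984 = -0.0980 m/s.

-0.0980 m/s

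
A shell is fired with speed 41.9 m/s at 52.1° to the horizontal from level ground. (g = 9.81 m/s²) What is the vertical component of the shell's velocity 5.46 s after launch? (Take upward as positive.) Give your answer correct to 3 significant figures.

Initial vertical component: v_y0 = 41.9 sin 52.1° = 33.06 m/s.
v_y(t) = v_y0 − g t = 33.06 − 9.81 × 5.46 = -20.5 m/s.

-20.5 m/s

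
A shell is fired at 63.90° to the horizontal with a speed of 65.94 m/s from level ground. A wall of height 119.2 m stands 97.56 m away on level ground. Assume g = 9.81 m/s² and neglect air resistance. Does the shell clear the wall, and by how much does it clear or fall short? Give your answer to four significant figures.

v_x = 65.94 cos 63.90° = 29.010 m/s; v_y0 = 65.94 sin 63.90° = 59.216 m/s.
Time to reach the wall: t = 97.56 / 29.010 = 3.3630 s.
Height at that point: y = 59.216×3.3630 − 4.905×3.3630² = 143.67 m.
That is 143.67 − 119.2 = 24.47 m above the top of the wall, so the shell clears it.

Yes — it clears the wall by 24.47 m.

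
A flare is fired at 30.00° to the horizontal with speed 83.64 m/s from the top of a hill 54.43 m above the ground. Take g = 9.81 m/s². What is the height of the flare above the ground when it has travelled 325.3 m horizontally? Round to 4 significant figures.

v_x = 83.64 cos 30.00° = 72.434 m/s, v_y0 = 83.64 sin 30.00° = 41.820 m/s.
Time to reach x = 325.3 m: t = x / v_x = 325.3 / 72.434 = 4.4910 s.
y = 54.43 + v_y0 t − ½ g t² = 54.43 + 41.820×4.4910 − 4.905×4.4910² = 143.3 m.

143.3 m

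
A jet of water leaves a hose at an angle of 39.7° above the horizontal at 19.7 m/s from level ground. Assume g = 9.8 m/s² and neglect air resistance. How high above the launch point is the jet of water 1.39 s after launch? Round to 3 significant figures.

8.02 m

v_y0 = 19.7 sin 39.7° = 12.58 m/s.
y(t) = v_y0 t − ½ g t² = 12.58×1.39 − 4.900×1.39² = 8.02 m.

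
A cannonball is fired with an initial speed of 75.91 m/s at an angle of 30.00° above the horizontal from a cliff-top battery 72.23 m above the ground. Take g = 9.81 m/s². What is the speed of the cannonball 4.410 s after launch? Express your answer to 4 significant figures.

65.95 m/s

v_x = 75.91 cos 30.00° = 65.740 m/s (constant).
v_y(t) = 75.91 sin 30.00° − g t = 37.955 − 9.81 × 4.410 = -5.3071 m/s.
Speed = √(v_x² + v_y²) = √(4321.7 + 28.165) = 65.95 m/s.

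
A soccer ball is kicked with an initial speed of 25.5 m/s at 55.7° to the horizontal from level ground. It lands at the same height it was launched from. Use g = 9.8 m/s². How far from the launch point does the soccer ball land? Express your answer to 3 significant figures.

For level ground, R = v₀² sin(2θ) / g.
sin(2 × 55.7°) = sin 111.4° = 0.9311.
R = (25.5)² × 0.9311 / 9.8 = 61.8 m.

61.8 m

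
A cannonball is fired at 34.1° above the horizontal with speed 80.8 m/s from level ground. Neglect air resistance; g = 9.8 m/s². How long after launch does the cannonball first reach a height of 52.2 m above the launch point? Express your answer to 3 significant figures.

v_y0 = 80.8 sin 34.1° = 45.30 m/s.
Set y = v_y0 t − ½ g t² = 52.2: 4.900 t² − 45.30 t + 52.2 = 0.
t = [45.30 ± √(2052 − 1023)] / 9.8 = (45.30 ± 32.08) / 9.8, giving t = 1.35 s or t = 7.90 s.
The cannonball is on the way up at the first time, so t = 1.35 s.

1.35 s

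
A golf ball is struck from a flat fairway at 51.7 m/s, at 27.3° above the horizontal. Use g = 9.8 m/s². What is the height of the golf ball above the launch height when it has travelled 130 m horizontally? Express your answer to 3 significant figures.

27.9 m

v_x = 51.7 cos 27.3° = 45.94 m/s, v_y0 = 51.7 sin 27.3° = 23.71 m/s.
Time to reach x = 130 m: t = x / v_x = 130 / 45.94 = 2.830 s.
y = v_y0 t − ½ g t² = 23.71×2.830 − 4.900×2.830² = 27.9 m.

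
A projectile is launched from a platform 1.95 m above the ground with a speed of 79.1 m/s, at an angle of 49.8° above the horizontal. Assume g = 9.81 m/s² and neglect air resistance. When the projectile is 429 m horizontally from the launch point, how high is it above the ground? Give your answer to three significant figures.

163 m

v_x = 79.1 cos 49.8° = 51.06 m/s, v_y0 = 79.1 sin 49.8° = 60.42 m/s.
Time to reach x = 429 m: t = x / v_x = 429 / 51.06 = 8.402 s.
y = 1.95 + v_y0 t − ½ g t² = 1.95 + 60.42×8.402 − 4.905×8.402² = 163 m.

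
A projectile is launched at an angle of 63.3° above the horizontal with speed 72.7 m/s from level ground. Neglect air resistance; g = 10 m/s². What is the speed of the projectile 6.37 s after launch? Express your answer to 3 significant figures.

v_x = 72.7 cos 63.3° = 32.67 m/s (constant).
v_y(t) = 72.7 sin 63.3° − g t = 64.95 − 10 × 6.37 = 1.250 m/s.
Speed = √(v_x² + v_y²) = √(1067 + 1.562) = 32.7 m/s.

32.7 m/s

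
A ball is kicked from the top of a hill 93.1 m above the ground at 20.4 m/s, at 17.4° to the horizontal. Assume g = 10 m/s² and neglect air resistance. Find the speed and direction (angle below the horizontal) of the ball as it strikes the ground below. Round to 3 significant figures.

v_x = 20.4 cos 17.4° = 19.47 m/s (constant).
|v_y| at impact = √((6.100)² + 2×10×93.1) = 43.58 m/s.
Speed = √(19.47² + 43.58²) = 47.7 m/s; angle = arctan(43.58/19.47) = 65.9° below horizontal.

47.7 m/s at 65.9° below the horizontal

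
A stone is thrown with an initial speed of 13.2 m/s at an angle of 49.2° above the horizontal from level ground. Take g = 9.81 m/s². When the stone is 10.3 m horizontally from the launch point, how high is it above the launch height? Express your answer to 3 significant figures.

v_x = 13.2 cos 49.2° = 8.625 m/s, v_y0 = 13.2 sin 49.2° = 9.992 m/s.
Time to reach x = 10.3 m: t = x / v_x = 10.3 / 8.625 = 1.194 s.
y = v_y0 t − ½ g t² = 9.992×1.194 − 4.905×1.194² = 4.94 m.

4.94 m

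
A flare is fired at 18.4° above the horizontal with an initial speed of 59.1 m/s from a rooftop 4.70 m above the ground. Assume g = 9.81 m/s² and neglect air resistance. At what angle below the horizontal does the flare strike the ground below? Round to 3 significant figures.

20.5°

v_x = 59.1 cos 18.4° = 56.08 m/s.
At impact |v_y| = √(v_y0² + 2 g h) = √(18.65² + 2×9.81×4.70) = 20.98 m/s.
Angle below horizontal = arctan(|v_y| / v_x) = arctan(20.98 / 56.08) = 20.5°.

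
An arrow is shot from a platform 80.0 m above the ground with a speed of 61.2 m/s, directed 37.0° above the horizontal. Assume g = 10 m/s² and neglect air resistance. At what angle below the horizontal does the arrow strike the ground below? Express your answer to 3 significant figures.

48.0°

v_x = 61.2 cos 37.0° = 48.88 m/s.
At impact |v_y| = √(v_y0² + 2 g h) = √(36.83² + 2×10×80.0) = 54.37 m/s.
Angle below horizontal = arctan(|v_y| / v_x) = arctan(54.37 / 48.88) = 48.0°.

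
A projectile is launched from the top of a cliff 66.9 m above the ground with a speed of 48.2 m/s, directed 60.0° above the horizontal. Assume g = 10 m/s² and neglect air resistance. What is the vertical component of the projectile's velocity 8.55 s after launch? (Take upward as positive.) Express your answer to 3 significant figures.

-43.8 m/s

Initial vertical component: v_y0 = 48.2 sin 60.0° = 41.74 m/s.
v_y(t) = v_y0 − g t = 41.74 − 10 × 8.55 = -43.8 m/s.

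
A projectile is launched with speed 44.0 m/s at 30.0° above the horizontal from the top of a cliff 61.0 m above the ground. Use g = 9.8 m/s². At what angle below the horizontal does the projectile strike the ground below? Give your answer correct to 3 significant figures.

v_x = 44.0 cos 30.0° = 38.11 m/s.
At impact |v_y| = √(v_y0² + 2 g h) = √(22.00² + 2×9.8×61.0) = 40.98 m/s.
Angle below horizontal = arctan(|v_y| / v_x) = arctan(40.98 / 38.11) = 47.1°.

47.1°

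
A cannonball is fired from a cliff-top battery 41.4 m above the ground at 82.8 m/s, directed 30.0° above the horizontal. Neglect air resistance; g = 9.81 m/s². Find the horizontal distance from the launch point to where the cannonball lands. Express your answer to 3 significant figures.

Components: v_x = 82.8 cos 30.0° = 71.71 m/s, v_y = 82.8 sin 30.0° = 41.40 m/s.
Vertical: 0 = 41.4 + 41.40 t − ½(9.81) t² ⇒ 4.905 t² − 41.40 t − 41.4 = 0.
t = [41.40 + √(1714 + 812.3)] / 9.810 = 9.344 s.
Horizontal: R = v_x · t = 71.71 × 9.344 = 670 m.

670 m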